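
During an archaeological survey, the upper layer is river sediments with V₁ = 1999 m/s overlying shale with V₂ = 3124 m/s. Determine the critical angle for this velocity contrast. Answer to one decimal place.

39.8°

At critical incidence the refracted ray runs along the interface (θ₂ = 90°), so sin θ_c = V₁/V₂.
θ_c = arcsin(1999/3124) = arcsin 0.6399 = 39.78°.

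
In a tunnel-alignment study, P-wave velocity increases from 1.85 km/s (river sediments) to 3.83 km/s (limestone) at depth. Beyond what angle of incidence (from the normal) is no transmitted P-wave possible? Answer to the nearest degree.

Critical incidence: sin θ_c = V₁/V₂ = 1.85/3.83 = 0.4830.
θ_c = arcsin 0.4830 = 28.88°.

29°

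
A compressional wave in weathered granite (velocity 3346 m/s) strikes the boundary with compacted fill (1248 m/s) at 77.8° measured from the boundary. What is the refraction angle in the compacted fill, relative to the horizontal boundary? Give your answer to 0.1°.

Angle from the normal: 90° − 77.8° = 12.2°.
sin θ₁/V₁ = sin θ₂/V₂ ⇒ sin θ₂ = 1248·sin 12.2°/3346 = 1248·0.2113/3346 = 0.0788.
θ₂ = sin⁻¹(0.0788) = 4.52° (from vertical).
From the interface: 90° − 4.52° = 85.48°.

85.5°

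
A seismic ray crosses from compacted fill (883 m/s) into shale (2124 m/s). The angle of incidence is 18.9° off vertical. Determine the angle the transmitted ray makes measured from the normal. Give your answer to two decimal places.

sin θ₁/V₁ = sin θ₂/V₂ ⇒ sin θ₂ = 2124·sin 18.9°/883 = 2124·0.3239/883 = 0.7792.
θ₂ = sin⁻¹(0.7792) = 51.18° (from vertical).

51.18°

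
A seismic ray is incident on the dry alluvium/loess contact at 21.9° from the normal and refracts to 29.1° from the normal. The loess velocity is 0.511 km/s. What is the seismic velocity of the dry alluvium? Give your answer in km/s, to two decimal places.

Snell's law: sin 21.9°/V₁ = sin 29.1°/V₂.
V₁ = V₂·sin 21.9°/sin 29.1° = 0.511 × 0.7669 = 0.39 km/s.

0.39 km/s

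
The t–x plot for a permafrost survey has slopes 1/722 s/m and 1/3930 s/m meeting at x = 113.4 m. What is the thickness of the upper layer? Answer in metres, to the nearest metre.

x_cross = 2h·√((V₂+V₁)/(V₂−V₁)) → h = x_cross / (2·√((V₂+V₁)/(V₂−V₁))).
√((V₂+V₁)/(V₂−V₁)) = √((3930+722)/(3930−722)) = 1.2042.
h = 113.4 / (2·1.2042) = 47.08 m.

47 m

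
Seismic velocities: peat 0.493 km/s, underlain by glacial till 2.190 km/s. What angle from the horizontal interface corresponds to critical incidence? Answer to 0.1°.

Critical incidence: sin θ_c = V₁/V₂ = 0.493/2.190 = 0.2251.
θ_c = arcsin 0.2251 = 13.01°.
Measured from the interface: 90° − 13.01° = 76.99°.

77.0°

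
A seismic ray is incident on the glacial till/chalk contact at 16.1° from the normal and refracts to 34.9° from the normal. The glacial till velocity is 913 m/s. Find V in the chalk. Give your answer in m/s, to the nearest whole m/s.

1884 m/s

Snell's law: sin 16.1°/V₁ = sin 34.9°/V₂.
V₂ = V₁·sin 34.9°/sin 16.1° = 913 × 2.0632 = 1883.67 m/s.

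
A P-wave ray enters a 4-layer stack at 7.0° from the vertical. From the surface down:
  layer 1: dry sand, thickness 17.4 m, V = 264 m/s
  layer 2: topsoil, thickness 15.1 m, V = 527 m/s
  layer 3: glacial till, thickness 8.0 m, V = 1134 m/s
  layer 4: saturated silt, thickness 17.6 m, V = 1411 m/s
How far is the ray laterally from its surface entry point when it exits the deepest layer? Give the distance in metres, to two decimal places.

25.95 m

Apply Snell's law at each interface; in layer i the horizontal offset is hᵢ·tan θᵢ.
Layer 1: θ = 7.00°; offset = 17.4·tan 7.00° = 2.1365 m.
Layer 2: sin θ = 527·sin 7.0°/264 = 0.2433, θ = 14.08°; offset = 15.1·tan 14.08° = 3.7873 m.
Layer 3: sin θ = 1134·sin 7.0°/264 = 0.5235, θ = 31.57°; offset = 8.0·tan 31.57° = 4.9151 m.
Layer 4: sin θ = 1411·sin 7.0°/264 = 0.6514, θ = 40.64°; offset = 17.6·tan 40.64° = 15.1084 m.
Σ offsets = 25.9472 m.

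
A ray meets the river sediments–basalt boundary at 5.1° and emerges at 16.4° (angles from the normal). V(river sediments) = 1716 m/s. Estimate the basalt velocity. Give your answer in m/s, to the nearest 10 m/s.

sin 5.1° = 0.0889; sin 16.4° = 0.2823.
V₂ = V₁·(sin θ₂/sin θ₁) = 1716·(0.2823/0.0889) = 5450.27 m/s.

5450 m/s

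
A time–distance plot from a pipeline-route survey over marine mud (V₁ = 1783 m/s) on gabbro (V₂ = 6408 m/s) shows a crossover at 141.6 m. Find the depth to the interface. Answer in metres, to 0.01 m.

x_cross = 2h·√((V₂+V₁)/(V₂−V₁)) → h = x_cross / (2·√((V₂+V₁)/(V₂−V₁))).
√((V₂+V₁)/(V₂−V₁)) = √((6408+1783)/(6408−1783)) = 1.3308.
h = 141.6 / (2·1.3308) = 53.20 m.

53.20 m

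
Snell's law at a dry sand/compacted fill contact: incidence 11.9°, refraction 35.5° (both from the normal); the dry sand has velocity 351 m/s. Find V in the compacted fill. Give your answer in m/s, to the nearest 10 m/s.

Snell's law: sin 11.9°/V₁ = sin 35.5°/V₂.
V₂ = V₁·sin 35.5°/sin 11.9° = 351 × 2.8162 = 988.47 m/s.

990 m/s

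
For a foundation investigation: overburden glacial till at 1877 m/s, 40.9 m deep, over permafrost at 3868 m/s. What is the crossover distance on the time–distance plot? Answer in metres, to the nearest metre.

139 m

θ_c = arcsin(1877/3868) = 29.03°, so cos θ_c = 0.8744 and tᵢ = 2h cos θ_c/V₁ = 0.0381 s.
At crossover x/V₁ = x/V₂ + tᵢ ⇒ x = tᵢ/(1/V₁ − 1/V₂) = 0.03811/(5.3277e-04 − 2.5853e-04) = 138.95 m.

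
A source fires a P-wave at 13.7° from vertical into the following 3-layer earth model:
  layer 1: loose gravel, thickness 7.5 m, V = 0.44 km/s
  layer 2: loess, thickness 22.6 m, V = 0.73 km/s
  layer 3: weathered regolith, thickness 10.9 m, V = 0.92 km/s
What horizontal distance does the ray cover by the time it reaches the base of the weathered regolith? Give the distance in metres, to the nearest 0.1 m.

17.7 m

Apply Snell's law at each interface; in layer i the horizontal offset is hᵢ·tan θᵢ.
Layer 1: θ = 13.70°; offset = 7.5·tan 13.70° = 1.828 m.
Layer 2: sin θ = 0.73·sin 13.7°/0.44 = 0.3929, θ = 23.14°; offset = 22.6·tan 23.14° = 9.657 m.
Layer 3: sin θ = 0.92·sin 13.7°/0.44 = 0.4952, θ = 29.68°; offset = 10.9·tan 29.68° = 6.213 m.
Total horizontal offset = 17.698 m.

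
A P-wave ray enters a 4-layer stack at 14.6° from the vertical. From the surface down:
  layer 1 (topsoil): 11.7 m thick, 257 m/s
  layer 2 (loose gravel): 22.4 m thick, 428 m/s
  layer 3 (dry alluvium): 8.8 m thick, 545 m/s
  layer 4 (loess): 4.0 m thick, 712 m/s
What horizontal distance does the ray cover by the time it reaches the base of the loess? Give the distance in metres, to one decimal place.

p = sin θ₁/V₁ = sin 14.6°/257 = 9.8081e-04 s/m is conserved through the stack.
Layer 1: θ = 14.60°; offset = 11.7·tan 14.60° = 3.048 m.
Layer 2: sin θ = p·428 = 0.4198 → θ = 24.82°; offset = 22.4·tan 24.82° = 10.360 m.
Layer 3: sin θ = p·545 = 0.5345 → θ = 32.31°; offset = 8.8·tan 32.31° = 5.566 m.
Layer 4: sin θ = p·712 = 0.6983 → θ = 44.29°; offset = 4.0·tan 44.29° = 3.903 m.
Σ offsets = 22.876 m.

22.9 m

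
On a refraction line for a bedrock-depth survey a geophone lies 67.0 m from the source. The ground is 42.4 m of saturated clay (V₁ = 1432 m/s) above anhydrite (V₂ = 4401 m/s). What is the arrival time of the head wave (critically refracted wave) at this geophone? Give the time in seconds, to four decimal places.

0.0712 s

θ_c = arcsin(V₁/V₂) = arcsin(1432/4401) = 18.99°, cos θ_c = 0.9456.
Intercept time tᵢ = 2h cos θ_c / V₁ = 2·42.4·0.9456/1432 = 0.05600 s.
t = x/V₂ + tᵢ = 67.0/4401 + 0.05600 = 0.07122 s.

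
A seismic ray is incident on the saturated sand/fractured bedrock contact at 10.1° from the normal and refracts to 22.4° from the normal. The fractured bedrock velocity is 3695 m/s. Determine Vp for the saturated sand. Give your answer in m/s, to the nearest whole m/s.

1700 m/s

Snell's law: sin 10.1°/V₁ = sin 22.4°/V₂.
V₁ = V₂·sin 10.1°/sin 22.4° = 3695 × 0.4602 = 1700.42 m/s.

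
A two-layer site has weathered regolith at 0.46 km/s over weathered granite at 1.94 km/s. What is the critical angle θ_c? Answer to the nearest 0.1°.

Critical incidence: sin θ_c = V₁/V₂ = 0.46/1.94 = 0.2371.
θ_c = arcsin 0.2371 = 13.72°.

13.7°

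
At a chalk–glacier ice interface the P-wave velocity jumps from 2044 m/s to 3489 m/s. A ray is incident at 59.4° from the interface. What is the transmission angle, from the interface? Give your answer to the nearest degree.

30°

Convert to the normal: θ₁ = 90° − 59.4° = 30.6°.
sin θ₁/V₁ = sin θ₂/V₂ ⇒ sin θ₂ = 3489·sin 30.6°/2044 = 3489·0.5090/2044 = 0.8689.
θ₂ = arcsin 0.8689 = 60.33° from the normal.
From the interface: 90° − 60.33° = 29.67°.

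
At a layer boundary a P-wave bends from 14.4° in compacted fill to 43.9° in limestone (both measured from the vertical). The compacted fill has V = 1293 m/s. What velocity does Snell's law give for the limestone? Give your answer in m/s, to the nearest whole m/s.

3605 m/s

sin 14.4° = 0.2487; sin 43.9° = 0.6934.
V₂ = V₁·(sin θ₂/sin θ₁) = 1293·(0.6934/0.2487) = 3605.17 m/s.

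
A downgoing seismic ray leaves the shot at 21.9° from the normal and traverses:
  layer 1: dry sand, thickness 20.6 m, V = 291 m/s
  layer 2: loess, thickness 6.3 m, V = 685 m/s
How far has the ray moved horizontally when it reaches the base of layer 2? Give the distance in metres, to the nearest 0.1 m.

Apply Snell's law at each interface; in layer i the horizontal offset is hᵢ·tan θᵢ.
Layer 1: θ = 21.90°; offset = 20.6·tan 21.90° = 8.281 m.
Layer 2: sin θ = 685·sin 21.9°/291 = 0.8780, θ = 61.40°; offset = 6.3·tan 61.40° = 11.556 m.
Summing the layer offsets gives 19.837 m.

19.8 m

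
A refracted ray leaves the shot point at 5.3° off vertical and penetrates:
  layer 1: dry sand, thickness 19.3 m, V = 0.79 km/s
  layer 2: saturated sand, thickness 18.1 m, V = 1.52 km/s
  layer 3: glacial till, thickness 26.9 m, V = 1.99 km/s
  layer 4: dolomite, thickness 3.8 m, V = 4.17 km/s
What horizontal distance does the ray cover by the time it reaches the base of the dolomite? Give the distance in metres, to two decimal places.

Apply Snell's law at each interface; in layer i the horizontal offset is hᵢ·tan θᵢ.
Layer 1: θ = 5.30°; offset = 19.3·tan 5.30° = 1.7904 m.
Layer 2: sin θ = 1.52·sin 5.3°/0.79 = 0.1777, θ = 10.24°; offset = 18.1·tan 10.24° = 3.2689 m.
Layer 3: sin θ = 1.99·sin 5.3°/0.79 = 0.2327, θ = 13.45°; offset = 26.9·tan 13.45° = 6.4357 m.
Layer 4: sin θ = 4.17·sin 5.3°/0.79 = 0.4876, θ = 29.18°; offset = 3.8·tan 29.18° = 2.1221 m.
Σ offsets = 13.6172 m.

13.62 m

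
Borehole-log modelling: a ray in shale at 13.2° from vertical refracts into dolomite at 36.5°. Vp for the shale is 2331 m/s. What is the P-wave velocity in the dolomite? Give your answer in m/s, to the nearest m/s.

6072 m/s

Snell's law: sin 13.2°/V₁ = sin 36.5°/V₂.
V₂ = V₁·sin 36.5°/sin 13.2° = 2331 × 2.6049 = 6071.94 m/s.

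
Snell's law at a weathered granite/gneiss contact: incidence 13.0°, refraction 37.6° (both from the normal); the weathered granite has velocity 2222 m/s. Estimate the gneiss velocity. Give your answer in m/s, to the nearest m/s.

6027 m/s

Snell's law: sin 13.0°/V₁ = sin 37.6°/V₂.
V₂ = V₁·sin 37.6°/sin 13.0° = 2222 × 2.7123 = 6026.83 m/s.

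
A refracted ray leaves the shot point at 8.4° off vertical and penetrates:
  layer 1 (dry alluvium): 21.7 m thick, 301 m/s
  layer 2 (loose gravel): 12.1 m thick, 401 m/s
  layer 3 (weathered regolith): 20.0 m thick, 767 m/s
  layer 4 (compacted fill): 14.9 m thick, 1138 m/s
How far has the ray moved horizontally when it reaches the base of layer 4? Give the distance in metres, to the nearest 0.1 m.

23.5 m

Apply Snell's law at each interface; in layer i the horizontal offset is hᵢ·tan θᵢ.
Layer 1: θ = 8.40°; offset = 21.7·tan 8.40° = 3.204 m.
Layer 2: sin θ = 401·sin 8.4°/301 = 0.1946, θ = 11.22°; offset = 12.1·tan 11.22° = 2.401 m.
Layer 3: sin θ = 767·sin 8.4°/301 = 0.3722, θ = 21.85°; offset = 20.0·tan 21.85° = 8.021 m.
Layer 4: sin θ = 1138·sin 8.4°/301 = 0.5523, θ = 33.52°; offset = 14.9·tan 33.52° = 9.871 m.
Σ offsets = 23.498 m.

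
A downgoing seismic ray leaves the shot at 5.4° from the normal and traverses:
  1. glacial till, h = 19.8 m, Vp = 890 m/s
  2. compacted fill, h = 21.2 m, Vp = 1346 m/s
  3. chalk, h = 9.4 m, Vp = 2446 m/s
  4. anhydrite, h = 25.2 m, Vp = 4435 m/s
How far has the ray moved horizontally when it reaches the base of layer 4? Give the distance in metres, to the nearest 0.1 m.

20.8 m

Ray parameter p = sin 5.4° / 890 m/s = 1.0574e-04 s/m.
Layer 1: θ = 5.40°; offset = 19.8·tan 5.40° = 1.872 m.
Layer 2: sin θ = p·1346 = 0.1423 → θ = 8.18°; offset = 21.2·tan 8.18° = 3.048 m.
Layer 3: sin θ = p·2446 = 0.2586 → θ = 14.99°; offset = 9.4·tan 14.99° = 2.517 m.
Layer 4: sin θ = p·4435 = 0.4690 → θ = 27.97°; offset = 25.2·tan 27.97° = 13.380 m.
Σ offsets = 20.817 m.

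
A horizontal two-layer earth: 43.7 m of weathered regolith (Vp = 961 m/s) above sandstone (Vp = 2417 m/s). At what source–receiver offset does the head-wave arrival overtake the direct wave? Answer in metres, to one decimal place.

x_cross = 2h·√((V₂+V₁)/(V₂−V₁)).
(V₂+V₁)/(V₂−V₁) = (2417+961)/(2417−961) = 2.3201; √ = 1.5232.
x_cross = 2·43.7·1.5232 = 133.13 m.

133.1 m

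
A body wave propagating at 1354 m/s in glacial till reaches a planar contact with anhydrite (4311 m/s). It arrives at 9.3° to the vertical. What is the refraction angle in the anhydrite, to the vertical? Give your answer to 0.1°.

31.0°

Snell's law: sin θ₂ = (V₂/V₁)·sin θ₁ = (4311/1354)·sin 9.3° = 0.5145.
θ₂ = arcsin 0.5145 = 30.97° from the normal.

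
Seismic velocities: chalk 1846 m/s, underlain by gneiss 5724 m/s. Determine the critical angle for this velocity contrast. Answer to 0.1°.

At critical incidence the refracted ray runs along the interface (θ₂ = 90°), so sin θ_c = V₁/V₂.
θ_c = arcsin(1846/5724) = arcsin 0.3225 = 18.81°.

18.8°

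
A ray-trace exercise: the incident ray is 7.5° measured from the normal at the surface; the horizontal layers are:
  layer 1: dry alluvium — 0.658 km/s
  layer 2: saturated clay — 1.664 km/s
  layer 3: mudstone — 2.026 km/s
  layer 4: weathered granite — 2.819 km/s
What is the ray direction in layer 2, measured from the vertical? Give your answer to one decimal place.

19.3°

Ray parameter p = sin 7.5° / 0.658 = 1.9837e-01 s/km.
sin θ_2 = p·V_2 = 1.9837e-01 × 1.664 = 0.3301.
θ_2 = 19.27° from the vertical.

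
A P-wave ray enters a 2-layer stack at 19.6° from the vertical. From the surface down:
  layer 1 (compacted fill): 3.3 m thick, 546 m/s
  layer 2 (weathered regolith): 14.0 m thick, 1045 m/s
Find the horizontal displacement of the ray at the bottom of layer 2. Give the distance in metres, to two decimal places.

p = sin θ₁/V₁ = sin 19.6°/546 = 6.1438e-04 s/m is conserved through the stack.
Layer 1: θ = 19.60°; offset = 3.3·tan 19.60° = 1.1751 m.
Layer 2: sin θ = p·1045 = 0.6420 → θ = 39.94°; offset = 14.0·tan 39.94° = 11.7237 m.
Σ offsets = 12.8988 m.

12.90 m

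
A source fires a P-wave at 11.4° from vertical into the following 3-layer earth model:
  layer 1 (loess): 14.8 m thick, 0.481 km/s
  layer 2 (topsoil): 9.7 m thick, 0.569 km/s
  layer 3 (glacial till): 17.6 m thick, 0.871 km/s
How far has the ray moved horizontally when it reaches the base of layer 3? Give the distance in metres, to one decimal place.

p = sin θ₁/V₁ = sin 11.4°/0.481 = 4.1093e-01 s/km is conserved through the stack.
Layer 1: θ = 11.40°; offset = 14.8·tan 11.40° = 2.984 m.
Layer 2: sin θ = p·0.569 = 0.2338 → θ = 13.52°; offset = 9.7·tan 13.52° = 2.333 m.
Layer 3: sin θ = p·0.871 = 0.3579 → θ = 20.97°; offset = 17.6·tan 20.97° = 6.746 m.
Summing the layer offsets gives 12.063 m.

12.1 m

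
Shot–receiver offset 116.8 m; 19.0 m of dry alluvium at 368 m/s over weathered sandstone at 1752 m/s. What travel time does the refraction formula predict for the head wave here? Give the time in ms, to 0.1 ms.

t = x/V₂ + 2h·√(V₂²−V₁²)/(V₁V₂).
√(V₂²−V₁²) = √(1752²−368²) = 1712.9 m/s; delay term = 2·19.0·1712.9/(368·1752) = 0.10096 s.
t = 116.8/1752 + 0.10096 = 0.16762 s.

167.6 ms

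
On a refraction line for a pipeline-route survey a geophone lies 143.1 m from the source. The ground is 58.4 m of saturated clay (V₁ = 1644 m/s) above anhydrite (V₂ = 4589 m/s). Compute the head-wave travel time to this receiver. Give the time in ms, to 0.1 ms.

θ_c = arcsin(V₁/V₂) = arcsin(1644/4589) = 20.99°, cos θ_c = 0.9336.
Intercept time tᵢ = 2h cos θ_c / V₁ = 2·58.4·0.9336/1644 = 0.06633 s.
t = x/V₂ + tᵢ = 143.1/4589 + 0.06633 = 0.09751 s.

97.5 ms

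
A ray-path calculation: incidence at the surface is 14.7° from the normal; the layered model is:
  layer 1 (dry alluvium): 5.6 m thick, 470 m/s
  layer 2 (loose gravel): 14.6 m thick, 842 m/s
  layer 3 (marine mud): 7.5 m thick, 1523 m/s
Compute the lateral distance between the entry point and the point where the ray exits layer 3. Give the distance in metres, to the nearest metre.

p = sin θ₁/V₁ = sin 14.7°/470 = 5.3991e-04 s/m is conserved through the stack.
Layer 1: θ = 14.70°; offset = 5.6·tan 14.70° = 1.469 m.
Layer 2: sin θ = p·842 = 0.4546 → θ = 27.04°; offset = 14.6·tan 27.04° = 7.452 m.
Layer 3: sin θ = p·1523 = 0.8223 → θ = 55.31°; offset = 7.5·tan 55.31° = 10.837 m.
Summing the layer offsets gives 19.758 m.

20 m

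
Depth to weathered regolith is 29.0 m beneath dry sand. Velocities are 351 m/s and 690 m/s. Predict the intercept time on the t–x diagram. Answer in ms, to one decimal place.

tᵢ = 2h·√(V₂²−V₁²)/(V₁V₂).
√(V₂²−V₁²) = √(690²−351²) = 594.1 m/s.
tᵢ = 2·29.0·594.1/(351·690) = 0.14226 s.

142.3 ms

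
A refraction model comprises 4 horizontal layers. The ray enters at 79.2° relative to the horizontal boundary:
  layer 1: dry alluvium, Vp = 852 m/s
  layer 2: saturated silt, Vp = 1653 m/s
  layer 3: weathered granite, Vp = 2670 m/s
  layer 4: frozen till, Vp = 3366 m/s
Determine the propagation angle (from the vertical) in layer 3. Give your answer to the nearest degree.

From the normal: θ₁ = 90° − 79.2° = 10.8°.
Snell's law across each interface conserves sin θ / V, so sin θ_3 = V_3·sin θ₁/V₁.
sin θ_3 = 2670 × sin 10.8° / 852 = 0.5872.
θ_3 = arcsin 0.5872 = 35.96°.

36°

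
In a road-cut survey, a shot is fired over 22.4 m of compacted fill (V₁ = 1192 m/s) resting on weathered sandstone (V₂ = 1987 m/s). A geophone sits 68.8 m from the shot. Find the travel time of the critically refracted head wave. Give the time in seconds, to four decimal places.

0.0647 s

θ_c = arcsin(V₁/V₂) = arcsin(1192/1987) = 36.86°, cos θ_c = 0.8001.
Intercept time tᵢ = 2h cos θ_c / V₁ = 2·22.4·0.8001/1192 = 0.03007 s.
t = x/V₂ + tᵢ = 68.8/1987 + 0.03007 = 0.06470 s.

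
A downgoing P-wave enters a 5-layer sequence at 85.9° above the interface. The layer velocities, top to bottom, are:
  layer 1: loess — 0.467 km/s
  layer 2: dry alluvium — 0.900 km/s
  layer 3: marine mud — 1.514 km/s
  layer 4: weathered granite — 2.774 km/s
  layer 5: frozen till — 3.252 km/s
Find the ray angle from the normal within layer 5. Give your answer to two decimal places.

29.86°

From the normal: θ₁ = 90° − 85.9° = 4.1°.
Snell's law across each interface conserves sin θ / V, so sin θ_5 = V_5·sin θ₁/V₁.
sin θ_5 = 3.252 × sin 4.1° / 0.467 = 0.4979.
θ_5 = 29.86° from the vertical.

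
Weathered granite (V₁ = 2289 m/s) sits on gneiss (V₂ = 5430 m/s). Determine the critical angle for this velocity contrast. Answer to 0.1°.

Critical incidence: sin θ_c = V₁/V₂ = 2289/5430 = 0.4215.
θ_c = arcsin 0.4215 = 24.93°.

24.9°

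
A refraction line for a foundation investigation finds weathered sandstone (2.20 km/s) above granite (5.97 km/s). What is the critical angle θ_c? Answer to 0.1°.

Critical incidence: sin θ_c = V₁/V₂ = 2.20/5.97 = 0.3685.
θ_c = arcsin 0.3685 = 21.62°.

21.6°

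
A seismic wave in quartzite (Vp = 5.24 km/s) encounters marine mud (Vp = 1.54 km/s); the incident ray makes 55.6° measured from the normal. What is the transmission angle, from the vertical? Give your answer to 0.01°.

sin θ₁/V₁ = sin θ₂/V₂ ⇒ sin θ₂ = 1.54·sin 55.6°/5.24 = 1.54·0.8251/5.24 = 0.2425.
θ₂ = sin⁻¹(0.2425) = 14.03° (from vertical).

14.03°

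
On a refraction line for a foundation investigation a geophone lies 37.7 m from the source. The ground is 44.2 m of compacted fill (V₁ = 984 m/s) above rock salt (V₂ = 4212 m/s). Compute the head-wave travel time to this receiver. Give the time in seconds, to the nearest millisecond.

0.096 s

θ_c = arcsin(V₁/V₂) = arcsin(984/4212) = 13.51°, cos θ_c = 0.9723.
Intercept time tᵢ = 2h cos θ_c / V₁ = 2·44.2·0.9723/984 = 0.08735 s.
t = x/V₂ + tᵢ = 37.7/4212 + 0.08735 = 0.09630 s.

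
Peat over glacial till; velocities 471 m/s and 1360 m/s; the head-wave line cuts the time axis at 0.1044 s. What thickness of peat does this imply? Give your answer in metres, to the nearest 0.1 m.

26.2 m

h = tᵢ·V₁·V₂ / (2·√(V₂²−V₁²)).
√(V₂²−V₁²) = √(1360² − 471²) = 1275.8 m/s.
h = 0.1044 s × 471 × 1360 / (2 × 1275.8) = 26.21 m.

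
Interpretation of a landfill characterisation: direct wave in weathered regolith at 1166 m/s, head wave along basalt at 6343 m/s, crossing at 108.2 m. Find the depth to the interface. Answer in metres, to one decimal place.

44.9 m

h = (x_cross/2)·√((V₂−V₁)/(V₂+V₁)).
(V₂−V₁)/(V₂+V₁) = (6343−1166)/(6343+1166) = 0.6894; √ = 0.8303.
h = (108.2/2)·0.8303 = 44.92 m.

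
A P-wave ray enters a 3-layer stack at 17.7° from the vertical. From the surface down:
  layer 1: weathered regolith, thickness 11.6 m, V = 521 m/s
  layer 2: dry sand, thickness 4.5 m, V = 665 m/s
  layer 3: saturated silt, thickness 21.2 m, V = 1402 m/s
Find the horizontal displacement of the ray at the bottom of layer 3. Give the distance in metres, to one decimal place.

35.8 m

Apply Snell's law at each interface; in layer i the horizontal offset is hᵢ·tan θᵢ.
Layer 1: θ = 17.70°; offset = 11.6·tan 17.70° = 3.702 m.
Layer 2: sin θ = 665·sin 17.7°/521 = 0.3881, θ = 22.83°; offset = 4.5·tan 22.83° = 1.895 m.
Layer 3: sin θ = 1402·sin 17.7°/521 = 0.8181, θ = 54.90°; offset = 21.2·tan 54.90° = 30.164 m.
Summing the layer offsets gives 35.761 m.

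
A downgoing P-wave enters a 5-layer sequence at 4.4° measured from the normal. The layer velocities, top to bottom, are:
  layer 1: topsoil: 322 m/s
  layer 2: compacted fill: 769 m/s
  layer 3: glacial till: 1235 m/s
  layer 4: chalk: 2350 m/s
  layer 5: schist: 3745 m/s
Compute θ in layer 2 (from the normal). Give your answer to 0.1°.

Ray parameter p = sin 4.4° / 322 = 2.3826e-04 s/m.
sin θ_2 = p·V_2 = 2.3826e-04 × 769 = 0.1832.
θ_2 = 10.56° from the vertical.

10.6°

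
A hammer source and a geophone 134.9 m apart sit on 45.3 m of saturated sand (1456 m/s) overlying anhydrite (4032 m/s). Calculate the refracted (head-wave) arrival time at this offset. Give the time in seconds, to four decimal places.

0.0915 s

t = x/V₂ + 2h·√(V₂²−V₁²)/(V₁V₂).
√(V₂²−V₁²) = √(4032²−1456²) = 3759.9 m/s; delay term = 2·45.3·3759.9/(1456·4032) = 0.05803 s.
t = 134.9/4032 + 0.05803 = 0.09148 s.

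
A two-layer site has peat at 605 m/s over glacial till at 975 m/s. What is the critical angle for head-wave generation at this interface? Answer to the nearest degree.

38°

Critical incidence: sin θ_c = V₁/V₂ = 605/975 = 0.6205.
θ_c = arcsin 0.6205 = 38.35°.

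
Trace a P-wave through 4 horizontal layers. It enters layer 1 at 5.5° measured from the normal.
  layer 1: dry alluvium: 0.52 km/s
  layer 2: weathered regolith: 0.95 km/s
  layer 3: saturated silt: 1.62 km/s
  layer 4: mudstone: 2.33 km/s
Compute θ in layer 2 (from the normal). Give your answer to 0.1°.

10.1°

Snell's law across each interface conserves sin θ / V, so sin θ_2 = V_2·sin θ₁/V₁.
sin θ_2 = 0.95 × sin 5.5° / 0.52 = 0.1751.
θ_2 = arcsin 0.1751 = 10.08°.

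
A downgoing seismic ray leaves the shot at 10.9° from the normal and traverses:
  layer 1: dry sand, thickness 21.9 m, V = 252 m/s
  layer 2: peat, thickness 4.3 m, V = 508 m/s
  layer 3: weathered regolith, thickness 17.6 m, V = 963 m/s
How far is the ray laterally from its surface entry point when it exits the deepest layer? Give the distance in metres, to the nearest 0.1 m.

24.4 m

Apply Snell's law at each interface; in layer i the horizontal offset is hᵢ·tan θᵢ.
Layer 1: θ = 10.90°; offset = 21.9·tan 10.90° = 4.217 m.
Layer 2: sin θ = 508·sin 10.9°/252 = 0.3812, θ = 22.41°; offset = 4.3·tan 22.41° = 1.773 m.
Layer 3: sin θ = 963·sin 10.9°/252 = 0.7226, θ = 46.27°; offset = 17.6·tan 46.27° = 18.399 m.
Total horizontal offset = 24.389 m.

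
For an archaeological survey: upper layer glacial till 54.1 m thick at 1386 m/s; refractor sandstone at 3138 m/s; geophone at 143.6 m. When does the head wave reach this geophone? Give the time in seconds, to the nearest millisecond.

0.116 s

t = x/V₂ + 2h·√(V₂²−V₁²)/(V₁V₂).
√(V₂²−V₁²) = √(3138²−1386²) = 2815.3 m/s; delay term = 2·54.1·2815.3/(1386·3138) = 0.07004 s.
t = 143.6/3138 + 0.07004 = 0.11580 s.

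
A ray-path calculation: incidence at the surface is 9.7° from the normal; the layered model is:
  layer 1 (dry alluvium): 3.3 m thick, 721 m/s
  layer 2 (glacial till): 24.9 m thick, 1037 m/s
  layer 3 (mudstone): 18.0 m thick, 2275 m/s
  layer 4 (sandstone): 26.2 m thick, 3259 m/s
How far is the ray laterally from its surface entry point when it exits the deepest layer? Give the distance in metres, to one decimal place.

48.9 m

Apply Snell's law at each interface; in layer i the horizontal offset is hᵢ·tan θᵢ.
Layer 1: θ = 9.70°; offset = 3.3·tan 9.70° = 0.564 m.
Layer 2: sin θ = 1037·sin 9.7°/721 = 0.2423, θ = 14.02°; offset = 24.9·tan 14.02° = 6.220 m.
Layer 3: sin θ = 2275·sin 9.7°/721 = 0.5316, θ = 32.12°; offset = 18.0·tan 32.12° = 11.299 m.
Layer 4: sin θ = 3259·sin 9.7°/721 = 0.7616, θ = 49.60°; offset = 26.2·tan 49.60° = 30.790 m.
Total horizontal offset = 48.872 m.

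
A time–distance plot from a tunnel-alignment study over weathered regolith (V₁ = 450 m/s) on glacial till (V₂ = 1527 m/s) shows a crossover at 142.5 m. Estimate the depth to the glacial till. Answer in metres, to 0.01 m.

52.59 m

x_cross = 2h·√((V₂+V₁)/(V₂−V₁)) → h = x_cross / (2·√((V₂+V₁)/(V₂−V₁))).
√((V₂+V₁)/(V₂−V₁)) = √((1527+450)/(1527−450)) = 1.3549.
h = 142.5 / (2·1.3549) = 52.59 m.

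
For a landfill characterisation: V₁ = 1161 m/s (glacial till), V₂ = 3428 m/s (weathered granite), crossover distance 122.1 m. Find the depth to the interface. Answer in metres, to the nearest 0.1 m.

42.9 m

h = (x_cross/2)·√((V₂−V₁)/(V₂+V₁)).
(V₂−V₁)/(V₂+V₁) = (3428−1161)/(3428+1161) = 0.4940; √ = 0.7029.
h = (122.1/2)·0.7029 = 42.91 m.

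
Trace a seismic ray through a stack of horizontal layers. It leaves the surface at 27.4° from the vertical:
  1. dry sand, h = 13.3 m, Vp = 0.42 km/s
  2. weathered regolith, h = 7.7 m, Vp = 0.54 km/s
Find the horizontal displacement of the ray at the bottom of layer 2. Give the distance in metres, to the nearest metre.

Apply Snell's law at each interface; in layer i the horizontal offset is hᵢ·tan θᵢ.
Layer 1: θ = 27.40°; offset = 13.3·tan 27.40° = 6.894 m.
Layer 2: sin θ = 0.54·sin 27.4°/0.42 = 0.5917, θ = 36.28°; offset = 7.7·tan 36.28° = 5.651 m.
Σ offsets = 12.545 m.

13 m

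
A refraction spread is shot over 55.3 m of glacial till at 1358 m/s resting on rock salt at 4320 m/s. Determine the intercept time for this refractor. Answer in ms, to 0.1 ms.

tᵢ = 2h·√(V₂²−V₁²)/(V₁V₂).
√(V₂²−V₁²) = √(4320²−1358²) = 4101.0 m/s.
tᵢ = 2·55.3·4101.0/(1358·4320) = 0.07731 s.

77.3 ms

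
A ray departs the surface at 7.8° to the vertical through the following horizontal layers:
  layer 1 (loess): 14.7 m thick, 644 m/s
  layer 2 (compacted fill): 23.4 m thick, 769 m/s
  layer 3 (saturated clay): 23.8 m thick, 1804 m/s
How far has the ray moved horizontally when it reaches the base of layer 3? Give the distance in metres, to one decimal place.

p = sin θ₁/V₁ = sin 7.8°/644 = 2.1074e-04 s/m is conserved through the stack.
Layer 1: θ = 7.80°; offset = 14.7·tan 7.80° = 2.014 m.
Layer 2: sin θ = p·769 = 0.1621 → θ = 9.33°; offset = 23.4·tan 9.33° = 3.843 m.
Layer 3: sin θ = p·1804 = 0.3802 → θ = 22.34°; offset = 23.8·tan 22.34° = 9.783 m.
Total horizontal offset = 15.639 m.

15.6 m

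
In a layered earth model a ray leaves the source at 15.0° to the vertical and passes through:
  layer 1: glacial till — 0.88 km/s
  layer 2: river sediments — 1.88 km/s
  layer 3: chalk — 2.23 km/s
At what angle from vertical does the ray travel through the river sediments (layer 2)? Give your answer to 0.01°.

Ray parameter p = sin 15.0° / 0.88 = 2.9411e-01 s/km.
sin θ_2 = p·V_2 = 2.9411e-01 × 1.88 = 0.5529.
θ_2 = arcsin 0.5529 = 33.57°.

33.57°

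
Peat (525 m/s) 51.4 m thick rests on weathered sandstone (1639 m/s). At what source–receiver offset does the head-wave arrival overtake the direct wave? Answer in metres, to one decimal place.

143.3 m

x_cross = 2h·√((V₂+V₁)/(V₂−V₁)).
(V₂+V₁)/(V₂−V₁) = (1639+525)/(1639−525) = 1.9425; √ = 1.3938.
x_cross = 2·51.4·1.3938 = 143.28 m.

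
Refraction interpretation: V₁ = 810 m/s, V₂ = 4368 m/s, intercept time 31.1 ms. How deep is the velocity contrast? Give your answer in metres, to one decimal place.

θ_c = arcsin(810/4368) = 10.69°; cos θ_c = 0.9827.
tᵢ = 2h cos θ_c/V₁ ⇒ h = tᵢ·V₁/(2 cos θ_c) = 0.0311·810/(2·0.9827) = 12.82 m.

12.8 m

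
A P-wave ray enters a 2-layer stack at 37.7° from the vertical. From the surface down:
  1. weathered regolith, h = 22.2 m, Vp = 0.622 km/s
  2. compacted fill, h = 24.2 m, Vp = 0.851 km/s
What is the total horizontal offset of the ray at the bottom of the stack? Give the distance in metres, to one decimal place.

Apply Snell's law at each interface; in layer i the horizontal offset is hᵢ·tan θᵢ.
Layer 1: θ = 37.70°; offset = 22.2·tan 37.70° = 17.158 m.
Layer 2: sin θ = 0.851·sin 37.7°/0.622 = 0.8367, θ = 56.79°; offset = 24.2·tan 56.79° = 36.968 m.
Total horizontal offset = 54.126 m.

54.1 m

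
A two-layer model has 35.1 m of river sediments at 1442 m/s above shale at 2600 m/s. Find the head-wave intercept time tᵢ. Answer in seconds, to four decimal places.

tᵢ = 2h·√(V₂²−V₁²)/(V₁V₂).
√(V₂²−V₁²) = √(2600²−1442²) = 2163.5 m/s.
tᵢ = 2·35.1·2163.5/(1442·2600) = 0.04051 s.

0.0405 s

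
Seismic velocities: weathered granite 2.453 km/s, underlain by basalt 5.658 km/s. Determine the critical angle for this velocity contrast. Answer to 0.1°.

Critical incidence: sin θ_c = V₁/V₂ = 2.453/5.658 = 0.4335.
θ_c = arcsin 0.4335 = 25.69°.

25.7°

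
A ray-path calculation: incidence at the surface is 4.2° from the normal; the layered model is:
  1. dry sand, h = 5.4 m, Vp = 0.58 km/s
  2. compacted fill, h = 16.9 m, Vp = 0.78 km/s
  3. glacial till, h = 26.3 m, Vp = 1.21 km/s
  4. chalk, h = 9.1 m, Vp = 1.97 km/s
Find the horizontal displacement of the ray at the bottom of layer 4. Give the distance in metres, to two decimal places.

Apply Snell's law at each interface; in layer i the horizontal offset is hᵢ·tan θᵢ.
Layer 1: θ = 4.20°; offset = 5.4·tan 4.20° = 0.3966 m.
Layer 2: sin θ = 0.78·sin 4.2°/0.58 = 0.0985, θ = 5.65°; offset = 16.9·tan 5.65° = 1.6727 m.
Layer 3: sin θ = 1.21·sin 4.2°/0.58 = 0.1528, θ = 8.79°; offset = 26.3·tan 8.79° = 4.0661 m.
Layer 4: sin θ = 1.97·sin 4.2°/0.58 = 0.2488, θ = 14.40°; offset = 9.1·tan 14.40° = 2.3372 m.
Total horizontal offset = 8.4725 m.

8.47 m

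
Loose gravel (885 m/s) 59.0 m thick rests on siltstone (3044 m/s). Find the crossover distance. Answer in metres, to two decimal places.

x_cross = 2h·√((V₂+V₁)/(V₂−V₁)).
(V₂+V₁)/(V₂−V₁) = (3044+885)/(3044−885) = 1.8198; √ = 1.3490.
x_cross = 2·59.0·1.3490 = 159.18 m.

159.18 m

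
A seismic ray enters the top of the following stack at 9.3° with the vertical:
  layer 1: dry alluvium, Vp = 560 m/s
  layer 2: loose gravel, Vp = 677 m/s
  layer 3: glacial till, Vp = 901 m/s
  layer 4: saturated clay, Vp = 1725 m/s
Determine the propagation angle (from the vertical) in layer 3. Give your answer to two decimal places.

Snell's law across each interface conserves sin θ / V, so sin θ_3 = V_3·sin θ₁/V₁.
sin θ_3 = 901 × sin 9.3° / 560 = 0.2600.
θ_3 = 15.07° from the vertical.

15.07°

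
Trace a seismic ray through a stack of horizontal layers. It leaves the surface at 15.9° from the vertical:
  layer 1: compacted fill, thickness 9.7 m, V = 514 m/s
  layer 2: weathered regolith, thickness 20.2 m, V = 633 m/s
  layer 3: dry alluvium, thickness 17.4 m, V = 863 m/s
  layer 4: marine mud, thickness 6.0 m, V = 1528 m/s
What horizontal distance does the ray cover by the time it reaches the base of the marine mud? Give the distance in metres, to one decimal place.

Apply Snell's law at each interface; in layer i the horizontal offset is hᵢ·tan θᵢ.
Layer 1: θ = 15.90°; offset = 9.7·tan 15.90° = 2.763 m.
Layer 2: sin θ = 633·sin 15.9°/514 = 0.3374, θ = 19.72°; offset = 20.2·tan 19.72° = 7.240 m.
Layer 3: sin θ = 863·sin 15.9°/514 = 0.4600, θ = 27.39°; offset = 17.4·tan 27.39° = 9.014 m.
Layer 4: sin θ = 1528·sin 15.9°/514 = 0.8144, θ = 54.53°; offset = 6.0·tan 54.53° = 8.421 m.
Σ offsets = 27.437 m.

27.4 m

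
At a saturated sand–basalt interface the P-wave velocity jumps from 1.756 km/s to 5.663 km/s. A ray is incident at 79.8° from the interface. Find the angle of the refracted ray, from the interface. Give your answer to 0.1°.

Angle from the normal: 90° − 79.8° = 10.2°.
sin θ₁/V₁ = sin θ₂/V₂ ⇒ sin θ₂ = 5.663·sin 10.2°/1.756 = 5.663·0.1771/1.756 = 0.5711.
θ₂ = arcsin 0.5711 = 34.83° from the normal.
From the interface: 90° − 34.83° = 55.17°.

55.2°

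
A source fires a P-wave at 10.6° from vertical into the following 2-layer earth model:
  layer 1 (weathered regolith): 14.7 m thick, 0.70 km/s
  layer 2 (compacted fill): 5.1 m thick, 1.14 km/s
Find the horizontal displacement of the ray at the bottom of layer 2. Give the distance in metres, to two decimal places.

p = sin θ₁/V₁ = sin 10.6°/0.70 = 2.6279e-01 s/km is conserved through the stack.
Layer 1: θ = 10.60°; offset = 14.7·tan 10.60° = 2.7510 m.
Layer 2: sin θ = p·1.14 = 0.2996 → θ = 17.43°; offset = 5.1·tan 17.43° = 1.6014 m.
Σ offsets = 4.3524 m.

4.35 m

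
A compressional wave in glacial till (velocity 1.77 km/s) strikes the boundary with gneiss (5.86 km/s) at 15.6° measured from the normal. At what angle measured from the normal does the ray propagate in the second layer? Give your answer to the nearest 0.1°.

62.9°

Snell's law: sin θ₂ = (V₂/V₁)·sin θ₁ = (5.86/1.77)·sin 15.6° = 0.8903.
θ₂ = sin⁻¹(0.8903) = 62.91° (from vertical).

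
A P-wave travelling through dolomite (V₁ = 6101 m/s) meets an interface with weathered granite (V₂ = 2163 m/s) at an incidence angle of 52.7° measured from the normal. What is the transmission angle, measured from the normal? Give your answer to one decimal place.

16.4°

sin θ₁/V₁ = sin θ₂/V₂ ⇒ sin θ₂ = 2163·sin 52.7°/6101 = 2163·0.7955/6101 = 0.2820.
θ₂ = sin⁻¹(0.2820) = 16.38° (from vertical).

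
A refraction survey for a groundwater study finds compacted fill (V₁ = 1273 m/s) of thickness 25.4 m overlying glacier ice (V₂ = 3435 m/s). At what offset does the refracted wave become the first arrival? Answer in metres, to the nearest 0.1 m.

θ_c = arcsin(1273/3435) = 21.75°, so cos θ_c = 0.9288 and tᵢ = 2h cos θ_c/V₁ = 0.0371 s.
At crossover x/V₁ = x/V₂ + tᵢ ⇒ x = tᵢ/(1/V₁ − 1/V₂) = 0.03706/(7.8555e-04 − 2.9112e-04) = 74.96 m.

75.0 m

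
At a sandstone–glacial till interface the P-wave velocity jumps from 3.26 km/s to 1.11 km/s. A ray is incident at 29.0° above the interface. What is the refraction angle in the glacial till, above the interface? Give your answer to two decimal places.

72.67°

Angle from the normal: 90° − 29.0° = 61.0°.
Snell's law: sin θ₂ = (V₂/V₁)·sin θ₁ = (1.11/3.26)·sin 61.0° = 0.2978.
θ₂ = arcsin 0.2978 = 17.33° from the normal.
From the interface: 90° − 17.33° = 72.67°.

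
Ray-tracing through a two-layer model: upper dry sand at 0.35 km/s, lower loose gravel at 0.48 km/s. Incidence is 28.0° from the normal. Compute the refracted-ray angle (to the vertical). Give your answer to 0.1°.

sin θ₁/V₁ = sin θ₂/V₂ ⇒ sin θ₂ = 0.48·sin 28.0°/0.35 = 0.48·0.4695/0.35 = 0.6438.
θ₂ = sin⁻¹(0.6438) = 40.08° (from vertical).

40.1°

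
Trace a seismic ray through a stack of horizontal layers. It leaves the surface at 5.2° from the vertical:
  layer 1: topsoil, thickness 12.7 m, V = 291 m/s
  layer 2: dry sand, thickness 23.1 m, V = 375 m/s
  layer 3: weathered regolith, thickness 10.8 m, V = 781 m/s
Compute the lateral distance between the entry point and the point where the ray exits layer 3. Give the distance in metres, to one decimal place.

Apply Snell's law at each interface; in layer i the horizontal offset is hᵢ·tan θᵢ.
Layer 1: θ = 5.20°; offset = 12.7·tan 5.20° = 1.156 m.
Layer 2: sin θ = 375·sin 5.2°/291 = 0.1168, θ = 6.71°; offset = 23.1·tan 6.71° = 2.717 m.
Layer 3: sin θ = 781·sin 5.2°/291 = 0.2432, θ = 14.08°; offset = 10.8·tan 14.08° = 2.708 m.
Summing the layer offsets gives 6.581 m.

6.6 m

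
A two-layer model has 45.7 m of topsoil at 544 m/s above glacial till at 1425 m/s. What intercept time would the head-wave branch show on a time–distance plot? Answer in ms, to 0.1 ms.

θ_c = arcsin(V₁/V₂) = arcsin(544/1425) = 22.44°; cos θ_c = 0.9243.
tᵢ = 2h·cos θ_c / V₁ = 2·45.7·0.9243 / 544 = 0.15529 s.

155.3 ms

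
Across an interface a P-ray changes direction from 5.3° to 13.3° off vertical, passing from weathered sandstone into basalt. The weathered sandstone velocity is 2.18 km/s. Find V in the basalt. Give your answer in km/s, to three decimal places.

sin 5.3° = 0.0924; sin 13.3° = 0.2300.
V₂ = V₁·(sin θ₂/sin θ₁) = 2.18·(0.2300/0.0924) = 5.429 km/s.

5.429 km/s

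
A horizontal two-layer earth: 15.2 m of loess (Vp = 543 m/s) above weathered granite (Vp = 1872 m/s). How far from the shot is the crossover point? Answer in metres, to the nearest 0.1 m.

41.0 m

x_cross = 2h·√((V₂+V₁)/(V₂−V₁)).
(V₂+V₁)/(V₂−V₁) = (1872+543)/(1872−543) = 1.8172; √ = 1.3480.
x_cross = 2·15.2·1.3480 = 40.98 m.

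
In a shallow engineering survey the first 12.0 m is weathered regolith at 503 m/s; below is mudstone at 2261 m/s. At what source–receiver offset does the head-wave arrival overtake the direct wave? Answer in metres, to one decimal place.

30.1 m

θ_c = arcsin(503/2261) = 12.85°, so cos θ_c = 0.9749 and tᵢ = 2h cos θ_c/V₁ = 0.0465 s.
At crossover x/V₁ = x/V₂ + tᵢ ⇒ x = tᵢ/(1/V₁ − 1/V₂) = 0.04652/(1.9881e-03 − 4.4228e-04) = 30.09 m.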